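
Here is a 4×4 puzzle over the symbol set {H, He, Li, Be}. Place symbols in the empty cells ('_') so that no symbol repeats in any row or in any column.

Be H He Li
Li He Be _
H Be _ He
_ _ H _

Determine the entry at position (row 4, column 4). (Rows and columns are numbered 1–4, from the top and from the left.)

At row 2, column 4: row 2 has {He,Li,Be}; column 4 has {He,Li}; that leaves H.
At row 3, column 3: row 3 has {H,He,Be}; column 3 has {H,He,Be}; that leaves Li.
At row 4, column 1: row 4 has {H}; column 1 has {H,Li,Be}; that leaves He.
At row 4, column 2: row 4 has {H,He}; column 2 has {H,He,Be}; that leaves Li.
At row 4, column 4: row 4 has {H,He,Li}; column 4 has {H,He,Li}; that leaves Be.

Be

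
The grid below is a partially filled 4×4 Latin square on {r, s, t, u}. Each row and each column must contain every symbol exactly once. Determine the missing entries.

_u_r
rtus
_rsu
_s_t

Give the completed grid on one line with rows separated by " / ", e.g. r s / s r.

s u t r / r t u s / t r s u / u s r t

row 1 has {r,u}; column 3 has {s,u} — only t is left for (r1,c3).
row 3 has {r,s,u}; column 1 has {r} — only t is left for (r3,c1).
row 4 has {s,t}; column 1 has {r,t} — only u is left for (r4,c1).
row 4 has {s,t,u}; column 3 has {s,t,u} — only r is left for (r4,c3).
row 1 has {r,t,u}; column 1 has {r,t,u} — only s is left for (r1,c1).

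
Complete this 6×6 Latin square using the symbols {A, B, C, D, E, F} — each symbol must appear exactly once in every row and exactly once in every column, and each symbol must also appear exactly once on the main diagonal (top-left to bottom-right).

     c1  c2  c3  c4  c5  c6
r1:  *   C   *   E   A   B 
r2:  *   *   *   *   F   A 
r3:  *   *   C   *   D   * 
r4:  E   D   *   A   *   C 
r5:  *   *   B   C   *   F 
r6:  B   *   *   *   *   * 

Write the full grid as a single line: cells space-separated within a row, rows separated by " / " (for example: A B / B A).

F C D E A B / C B E D F A / A F C B D E / E D F A B C / D A B C E F / B E A F C D

row 3 has {C,D}; column 6 has {A,B,C,F} — only E is left for (r3,c6).
row 4 has {A,C,D,E}; column 3 has {B,C} — only F is left for (r4,c3).
row 4 has {A,C,D,E,F}; column 5 has {A,D,F} — only B is left for (r4,c5).
row 5 has {B,C,F}; column 5 has {A,B,D,F}; the diagonal has {A,C} — only E is left for (r5,c5).
row 6 has {B}; column 5 has {A,B,D,E,F} — only C is left for (r6,c5).
row 6 has {B,C}; column 6 has {A,B,C,E,F}; the diagonal has {A,C,E} — only D is left for (r6,c6).
row 1 has {A,B,C,E}; column 1 has {B,E}; the diagonal has {A,C,D,E} — only F is left for (r1,c1).
row 1 has {A,B,C,E,F}; column 3 has {B,C,F} — only D is left for (r1,c3).
row 2 has {A,F}; column 2 has {C,D}; the diagonal has {A,C,D,E,F} — only B is left for (r2,c2).
row 2 has {A,B,F}; column 3 has {B,C,D,F} — only E is left for (r2,c3).
row 2 has {A,B,E,F}; column 4 has {A,C,E} — only D is left for (r2,c4).
row 3 has {C,D,E}; column 1 has {B,E,F} — only A is left for (r3,c1).
row 3 has {A,C,D,E}; column 2 has {B,C,D} — only F is left for (r3,c2).
row 3 has {A,C,D,E,F}; column 4 has {A,C,D,E} — only B is left for (r3,c4).
row 5 has {B,C,E,F}; column 1 has {A,B,E,F} — only D is left for (r5,c1).
row 5 has {B,C,D,E,F}; column 2 has {B,C,D,F} — only A is left for (r5,c2).
row 6 has {B,C,D}; column 2 has {A,B,C,D,F} — only E is left for (r6,c2).
row 6 has {B,C,D,E}; column 3 has {B,C,D,E,F} — only A is left for (r6,c3).
row 6 has {A,B,C,D,E}; column 4 has {A,B,C,D,E} — only F is left for (r6,c4).
row 2 has {A,B,D,E,F}; column 1 has {A,B,D,E,F} — only C is left for (r2,c1).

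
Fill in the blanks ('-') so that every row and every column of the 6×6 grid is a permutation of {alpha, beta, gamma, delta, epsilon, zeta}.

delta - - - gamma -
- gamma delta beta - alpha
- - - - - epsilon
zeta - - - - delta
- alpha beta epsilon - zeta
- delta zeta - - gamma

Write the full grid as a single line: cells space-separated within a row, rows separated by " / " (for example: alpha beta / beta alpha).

(r1,c6): row 1 has {gamma,delta}; column 6 has {alpha,gamma,delta,epsilon,zeta}, so it must be beta.
(r2,c1): row 2 has {alpha,beta,gamma,delta}; column 1 has {delta,zeta}, so it must be epsilon.
(r2,c5): row 2 has {alpha,beta,gamma,delta,epsilon}; column 5 has {gamma}, so it must be zeta.
(r5,c1): row 5 has {alpha,beta,epsilon,zeta}; column 1 has {delta,epsilon,zeta}, so it must be gamma.
(r5,c5): row 5 has {alpha,beta,gamma,epsilon,zeta}; column 5 has {gamma,zeta}, so it must be delta.
(r6,c4): row 6 has {gamma,delta,zeta}; column 4 has {beta,epsilon}, so it must be alpha.
(r1,c4): row 1 has {beta,gamma,delta}; column 4 has {alpha,beta,epsilon}, so it must be zeta.
(r4,c4): row 4 has {delta,zeta}; column 4 has {alpha,beta,epsilon,zeta}, so it must be gamma.
(r6,c1): row 6 has {alpha,gamma,delta,zeta}; column 1 has {gamma,delta,epsilon,zeta}, so it must be beta.
(r6,c5): row 6 has {alpha,beta,gamma,delta,zeta}; column 5 has {gamma,delta,zeta}, so it must be epsilon.
(r1,c2): row 1 has {beta,gamma,delta,zeta}; column 2 has {alpha,gamma,delta}, so it must be epsilon.
(r1,c3): row 1 has {beta,gamma,delta,epsilon,zeta}; column 3 has {beta,delta,zeta}, so it must be alpha.
(r3,c1): row 3 has {epsilon}; column 1 has {beta,gamma,delta,epsilon,zeta}, so it must be alpha.
(r3,c3): row 3 has {alpha,epsilon}; column 3 has {alpha,beta,delta,zeta}, so it must be gamma.
(r3,c4): row 3 has {alpha,gamma,epsilon}; column 4 has {alpha,beta,gamma,epsilon,zeta}, so it must be delta.
(r3,c5): row 3 has {alpha,gamma,delta,epsilon}; column 5 has {gamma,delta,epsilon,zeta}, so it must be beta.
(r4,c2): row 4 has {gamma,delta,zeta}; column 2 has {alpha,gamma,delta,epsilon}, so it must be beta.
(r4,c3): row 4 has {beta,gamma,delta,zeta}; column 3 has {alpha,beta,gamma,delta,zeta}, so it must be epsilon.
(r4,c5): row 4 has {beta,gamma,delta,epsilon,zeta}; column 5 has {beta,gamma,delta,epsilon,zeta}, so it must be alpha.
(r3,c2): row 3 has {alpha,beta,gamma,delta,epsilon}; column 2 has {alpha,beta,gamma,delta,epsilon}, so it must be zeta.

delta epsilon alpha zeta gamma beta / epsilon gamma delta beta zeta alpha / alpha zeta gamma delta beta epsilon / zeta beta epsilon gamma alpha delta / gamma alpha beta epsilon delta zeta / beta delta zeta alpha epsilon gamma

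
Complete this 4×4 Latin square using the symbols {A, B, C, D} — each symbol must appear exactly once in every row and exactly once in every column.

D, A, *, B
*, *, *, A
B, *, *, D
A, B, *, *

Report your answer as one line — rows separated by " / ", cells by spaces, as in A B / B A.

D A C B / C D B A / B C A D / A B D C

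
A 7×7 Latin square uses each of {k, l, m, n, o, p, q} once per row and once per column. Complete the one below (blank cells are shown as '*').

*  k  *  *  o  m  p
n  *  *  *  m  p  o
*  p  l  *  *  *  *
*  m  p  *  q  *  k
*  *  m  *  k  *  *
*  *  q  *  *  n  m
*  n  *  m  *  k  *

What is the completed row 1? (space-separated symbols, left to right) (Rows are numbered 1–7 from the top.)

l k n q o m p

Cell (r1,c3): row 1 has {k,m,o,p}; column 3 has {l,m,p,q} → n.
Cell (r2,c3): row 2 has {m,n,o,p}; column 3 has {l,m,n,p,q} → k.
Cell (r3,c5): row 3 has {l,p}; column 5 has {k,m,o,q} → n.
Cell (r3,c7): row 3 has {l,n,p}; column 7 has {k,m,o,p} → q.
Cell (r7,c3): row 7 has {k,m,n}; column 3 has {k,l,m,n,p,q} → o.
Cell (r7,c7): row 7 has {k,m,n,o}; column 7 has {k,m,o,p,q} → l.
Cell (r3,c6): row 3 has {l,n,p,q}; column 6 has {k,m,n,p} → o.
Cell (r4,c6): row 4 has {k,m,p,q}; column 6 has {k,m,n,o,p} → l.
Cell (r5,c6): row 5 has {k,m}; column 6 has {k,l,m,n,o,p} → q.
Cell (r5,c7): row 5 has {k,m,q}; column 7 has {k,l,m,o,p,q} → n.
Cell (r7,c5): row 7 has {k,l,m,n,o}; column 5 has {k,m,n,o,q} → p.
Cell (r3,c4): row 3 has {l,n,o,p,q}; column 4 has {m} → k.
Cell (r4,c1): row 4 has {k,l,m,p,q}; column 1 has {n} → o.
Cell (r4,c4): row 4 has {k,l,m,o,p,q}; column 4 has {k,m} → n.
Cell (r6,c5): row 6 has {m,n,q}; column 5 has {k,m,n,o,p,q} → l.
Cell (r7,c1): row 7 has {k,l,m,n,o,p}; column 1 has {n,o} → q.
Cell (r1,c1): row 1 has {k,m,n,o,p}; column 1 has {n,o,q} → l.
Cell (r1,c4): row 1 has {k,l,m,n,o,p}; column 4 has {k,m,n} → q.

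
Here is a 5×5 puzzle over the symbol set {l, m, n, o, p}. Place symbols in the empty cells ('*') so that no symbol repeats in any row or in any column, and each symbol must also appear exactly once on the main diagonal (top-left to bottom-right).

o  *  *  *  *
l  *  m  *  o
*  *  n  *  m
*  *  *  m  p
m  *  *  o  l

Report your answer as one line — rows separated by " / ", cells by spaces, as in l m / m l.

o m l p n / l p m n o / p o n l m / n l o m p / m n p o l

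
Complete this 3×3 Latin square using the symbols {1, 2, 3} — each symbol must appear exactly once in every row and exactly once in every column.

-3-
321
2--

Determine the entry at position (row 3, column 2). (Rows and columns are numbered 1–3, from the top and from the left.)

Cell (r1,c1): row 1 has {3}; column 1 has {2,3} → 1.
Cell (r1,c3): row 1 has {1,3}; column 3 has {1} → 2.
Cell (r3,c2): row 3 has {2}; column 2 has {2,3} → 1.

1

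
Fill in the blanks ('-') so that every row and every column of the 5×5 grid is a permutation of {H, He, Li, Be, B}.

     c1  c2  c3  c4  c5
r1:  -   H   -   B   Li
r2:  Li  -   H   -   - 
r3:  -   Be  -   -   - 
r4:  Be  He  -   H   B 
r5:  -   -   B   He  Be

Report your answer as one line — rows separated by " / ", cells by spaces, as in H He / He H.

He H Be B Li / Li B H Be He / B Be He Li H / Be He Li H B / H Li B He Be

row 1 has {H,Li,B}; column 1 has {Li,Be} — only He is left for (r1,c1).
row 1 has {H,He,Li,B}; column 3 has {H,B} — only Be is left for (r1,c3).
row 2 has {H,Li}; column 2 has {H,He,Be} — only B is left for (r2,c2).
row 2 has {H,Li,B}; column 4 has {H,He,B} — only Be is left for (r2,c4).
row 2 has {H,Li,Be,B}; column 5 has {Li,Be,B} — only He is left for (r2,c5).
row 3 has {Be}; column 4 has {H,He,Be,B} — only Li is left for (r3,c4).
row 3 has {Li,Be}; column 5 has {He,Li,Be,B} — only H is left for (r3,c5).
row 4 has {H,He,Be,B}; column 3 has {H,Be,B} — only Li is left for (r4,c3).
row 5 has {He,Be,B}; column 1 has {He,Li,Be} — only H is left for (r5,c1).
row 5 has {H,He,Be,B}; column 2 has {H,He,Be,B} — only Li is left for (r5,c2).
row 3 has {H,Li,Be}; column 1 has {H,He,Li,Be} — only B is left for (r3,c1).
row 3 has {H,Li,Be,B}; column 3 has {H,Li,Be,B} — only He is left for (r3,c3).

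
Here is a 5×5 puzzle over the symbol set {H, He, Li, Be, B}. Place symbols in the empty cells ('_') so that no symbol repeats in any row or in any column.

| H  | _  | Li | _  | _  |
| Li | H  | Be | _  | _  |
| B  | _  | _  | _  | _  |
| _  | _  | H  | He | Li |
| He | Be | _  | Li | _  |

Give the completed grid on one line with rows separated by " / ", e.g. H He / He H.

H He Li Be B / Li H Be B He / B Li He H Be / Be B H He Li / He Be B Li H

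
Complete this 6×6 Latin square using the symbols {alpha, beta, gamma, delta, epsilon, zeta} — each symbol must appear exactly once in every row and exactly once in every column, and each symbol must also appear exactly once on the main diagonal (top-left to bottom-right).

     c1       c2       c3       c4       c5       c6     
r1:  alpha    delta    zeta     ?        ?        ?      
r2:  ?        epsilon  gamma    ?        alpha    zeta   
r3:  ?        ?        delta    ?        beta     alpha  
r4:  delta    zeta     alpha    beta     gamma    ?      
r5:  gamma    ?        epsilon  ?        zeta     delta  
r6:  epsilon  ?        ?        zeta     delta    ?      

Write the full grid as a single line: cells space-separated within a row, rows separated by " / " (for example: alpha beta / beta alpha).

alpha delta zeta gamma epsilon beta / beta epsilon gamma delta alpha zeta / zeta gamma delta epsilon beta alpha / delta zeta alpha beta gamma epsilon / gamma beta epsilon alpha zeta delta / epsilon alpha beta zeta delta gamma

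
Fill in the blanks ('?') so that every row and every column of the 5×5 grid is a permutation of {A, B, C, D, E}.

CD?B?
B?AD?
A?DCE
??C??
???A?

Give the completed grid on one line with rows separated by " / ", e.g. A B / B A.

(r1,c3) = E
(r1,c5) = A
(r2,c5) = C
(r3,c2) = B
(r4,c4) = E
(r5,c3) = B
(r5,c5) = D
(r2,c2) = E
(r4,c1) = D
(r4,c2) = A
(r4,c5) = B
(r5,c1) = E
(r5,c2) = C

C D E B A / B E A D C / A B D C E / D A C E B / E C B A D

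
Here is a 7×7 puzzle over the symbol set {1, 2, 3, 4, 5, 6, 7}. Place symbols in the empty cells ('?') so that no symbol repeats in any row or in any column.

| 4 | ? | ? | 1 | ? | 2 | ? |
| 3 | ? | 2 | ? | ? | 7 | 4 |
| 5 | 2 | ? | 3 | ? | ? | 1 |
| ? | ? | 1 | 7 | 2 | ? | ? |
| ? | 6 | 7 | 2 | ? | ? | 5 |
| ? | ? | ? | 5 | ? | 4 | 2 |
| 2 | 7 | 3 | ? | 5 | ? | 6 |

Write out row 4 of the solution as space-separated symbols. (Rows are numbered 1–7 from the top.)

(r2,c4): row 2 has {2,3,4,7}; column 4 has {1,2,3,5,7}, so it must be 6.
(r2,c5): row 2 has {2,3,4,6,7}; column 5 has {2,5}, so it must be 1.
(r3,c6): row 3 has {1,2,3,5}; column 6 has {2,4,7}, so it must be 6.
(r4,c1): row 4 has {1,2,7}; column 1 has {2,3,4,5}, so it must be 6.
(r4,c7): row 4 has {1,2,6,7}; column 7 has {1,2,4,5,6}, so it must be 3.
(r5,c1): row 5 has {2,5,6,7}; column 1 has {2,3,4,5,6}, so it must be 1.
(r5,c6): row 5 has {1,2,5,6,7}; column 6 has {2,4,6,7}, so it must be 3.
(r6,c1): row 6 has {2,4,5}; column 1 has {1,2,3,4,5,6}, so it must be 7.
(r6,c3): row 6 has {2,4,5,7}; column 3 has {1,2,3,7}, so it must be 6.
(r6,c5): row 6 has {2,4,5,6,7}; column 5 has {1,2,5}, so it must be 3.
(r7,c4): row 7 has {2,3,5,6,7}; column 4 has {1,2,3,5,6,7}, so it must be 4.
(r7,c6): row 7 has {2,3,4,5,6,7}; column 6 has {2,3,4,6,7}, so it must be 1.
(r1,c3): row 1 has {1,2,4}; column 3 has {1,2,3,6,7}, so it must be 5.
(r1,c7): row 1 has {1,2,4,5}; column 7 has {1,2,3,4,5,6}, so it must be 7.
(r2,c2): row 2 has {1,2,3,4,6,7}; column 2 has {2,6,7}, so it must be 5.
(r3,c3): row 3 has {1,2,3,5,6}; column 3 has {1,2,3,5,6,7}, so it must be 4.
(r3,c5): row 3 has {1,2,3,4,5,6}; column 5 has {1,2,3,5}, so it must be 7.
(r4,c2): row 4 has {1,2,3,6,7}; column 2 has {2,5,6,7}, so it must be 4.
(r4,c6): row 4 has {1,2,3,4,6,7}; column 6 has {1,2,3,4,6,7}, so it must be 5.

6 4 1 7 2 5 3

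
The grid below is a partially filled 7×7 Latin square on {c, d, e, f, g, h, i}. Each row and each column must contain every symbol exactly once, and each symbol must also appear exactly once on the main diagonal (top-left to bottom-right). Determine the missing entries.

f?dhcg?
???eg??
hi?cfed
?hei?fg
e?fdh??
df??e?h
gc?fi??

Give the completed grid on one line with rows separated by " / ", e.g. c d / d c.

f e d h c g i / i d c e g h f / h i g c f e d / c h e i d f g / e g f d h i c / d f i g e c h / g c h f i d e

(r1,c2) = e
(r1,c7) = i
(r2,c2) = d
(r3,c3) = g
(r4,c1) = c
(r4,c5) = d
(r5,c2) = g
(r5,c7) = c
(r6,c4) = g
(r6,c6) = c
(r7,c3) = h
(r7,c6) = d
(r7,c7) = e
(r2,c1) = i
(r2,c3) = c
(r2,c6) = h
(r2,c7) = f
(r5,c6) = i
(r6,c3) = i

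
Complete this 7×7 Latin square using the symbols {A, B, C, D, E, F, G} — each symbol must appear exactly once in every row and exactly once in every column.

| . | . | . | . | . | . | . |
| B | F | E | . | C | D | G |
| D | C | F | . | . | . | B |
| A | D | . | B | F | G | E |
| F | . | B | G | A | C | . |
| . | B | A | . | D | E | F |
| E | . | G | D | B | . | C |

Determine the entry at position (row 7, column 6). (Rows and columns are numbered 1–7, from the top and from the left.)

At row 2, column 4: row 2 has {B,C,D,E,F,G}; column 4 has {B,D,G}; that leaves A.
At row 3, column 4: row 3 has {B,C,D,F}; column 4 has {A,B,D,G}; that leaves E.
At row 3, column 5: row 3 has {B,C,D,E,F}; column 5 has {A,B,C,D,F}; that leaves G.
At row 3, column 6: row 3 has {B,C,D,E,F,G}; column 6 has {C,D,E,G}; that leaves A.
At row 4, column 3: row 4 has {A,B,D,E,F,G}; column 3 has {A,B,E,F,G}; that leaves C.
At row 5, column 2: row 5 has {A,B,C,F,G}; column 2 has {B,C,D,F}; that leaves E.
At row 5, column 7: row 5 has {A,B,C,E,F,G}; column 7 has {B,C,E,F,G}; that leaves D.
At row 6, column 4: row 6 has {A,B,D,E,F}; column 4 has {A,B,D,E,G}; that leaves C.
At row 7, column 2: row 7 has {B,C,D,E,G}; column 2 has {B,C,D,E,F}; that leaves A.
At row 7, column 6: row 7 has {A,B,C,D,E,G}; column 6 has {A,C,D,E,G}; that leaves F.

F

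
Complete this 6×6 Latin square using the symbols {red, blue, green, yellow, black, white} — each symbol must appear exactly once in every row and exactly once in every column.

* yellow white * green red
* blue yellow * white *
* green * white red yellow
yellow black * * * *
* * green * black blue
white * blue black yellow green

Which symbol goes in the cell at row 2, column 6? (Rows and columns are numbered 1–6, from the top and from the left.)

black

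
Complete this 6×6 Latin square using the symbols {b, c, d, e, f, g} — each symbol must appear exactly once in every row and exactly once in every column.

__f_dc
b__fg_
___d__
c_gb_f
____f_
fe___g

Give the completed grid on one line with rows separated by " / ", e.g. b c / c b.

e b f g d c / b c e f g d / g f b d c e / c d g b e f / d g c e f b / f e d c b g

At row 4, column 2: row 4 has {b,c,f,g}; column 2 has {e}; that leaves d.
At row 4, column 5: row 4 has {b,c,d,f,g}; column 5 has {d,f,g}; that leaves e.
At row 6, column 4: row 6 has {e,f,g}; column 4 has {b,d,f}; that leaves c.
At row 6, column 5: row 6 has {c,e,f,g}; column 5 has {d,e,f,g}; that leaves b.
At row 2, column 2: row 2 has {b,f,g}; column 2 has {d,e}; that leaves c.
At row 3, column 5: row 3 has {d}; column 5 has {b,d,e,f,g}; that leaves c.
At row 6, column 3: row 6 has {b,c,e,f,g}; column 3 has {f,g}; that leaves d.
At row 2, column 3: row 2 has {b,c,f,g}; column 3 has {d,f,g}; that leaves e.
At row 2, column 6: row 2 has {b,c,e,f,g}; column 6 has {c,f,g}; that leaves d.
At row 3, column 3: row 3 has {c,d}; column 3 has {d,e,f,g}; that leaves b.
At row 3, column 6: row 3 has {b,c,d}; column 6 has {c,d,f,g}; that leaves e.
At row 5, column 3: row 5 has {f}; column 3 has {b,d,e,f,g}; that leaves c.
At row 5, column 6: row 5 has {c,f}; column 6 has {c,d,e,f,g}; that leaves b.
At row 3, column 1: row 3 has {b,c,d,e}; column 1 has {b,c,f}; that leaves g.
At row 3, column 2: row 3 has {b,c,d,e,g}; column 2 has {c,d,e}; that leaves f.
At row 5, column 2: row 5 has {b,c,f}; column 2 has {c,d,e,f}; that leaves g.
At row 5, column 4: row 5 has {b,c,f,g}; column 4 has {b,c,d,f}; that leaves e.
At row 1, column 1: row 1 has {c,d,f}; column 1 has {b,c,f,g}; that leaves e.
At row 1, column 2: row 1 has {c,d,e,f}; column 2 has {c,d,e,f,g}; that leaves b.
At row 1, column 4: row 1 has {b,c,d,e,f}; column 4 has {b,c,d,e,f}; that leaves g.
At row 5, column 1: row 5 has {b,c,e,f,g}; column 1 has {b,c,e,f,g}; that leaves d.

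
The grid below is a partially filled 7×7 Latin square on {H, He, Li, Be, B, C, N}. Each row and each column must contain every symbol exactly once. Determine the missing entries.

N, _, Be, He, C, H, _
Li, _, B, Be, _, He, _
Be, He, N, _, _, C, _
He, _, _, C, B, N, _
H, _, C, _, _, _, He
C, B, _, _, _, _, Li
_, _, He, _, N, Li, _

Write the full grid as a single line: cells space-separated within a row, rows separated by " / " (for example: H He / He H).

N Li Be He C H B / Li C B Be H He N / Be He N B Li C H / He H Li C B N Be / H N C Li Be B He / C B H N He Be Li / B Be He H N Li C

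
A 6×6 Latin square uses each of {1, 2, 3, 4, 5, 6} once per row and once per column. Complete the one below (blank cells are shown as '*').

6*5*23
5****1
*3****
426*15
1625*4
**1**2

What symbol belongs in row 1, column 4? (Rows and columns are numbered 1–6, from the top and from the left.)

4

(r2,c2) = 4
(r2,c3) = 3
(r2,c5) = 6
(r3,c1) = 2
(r3,c3) = 4
(r3,c5) = 5
(r3,c6) = 6
(r4,c4) = 3
(r5,c5) = 3
(r6,c1) = 3
(r6,c2) = 5
(r6,c5) = 4
(r1,c2) = 1
(r1,c4) = 4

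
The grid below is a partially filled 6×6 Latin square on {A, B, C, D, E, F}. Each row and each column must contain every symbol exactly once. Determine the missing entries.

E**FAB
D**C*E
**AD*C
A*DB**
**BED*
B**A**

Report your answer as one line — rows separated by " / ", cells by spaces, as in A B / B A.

E D C F A B / D A F C B E / F B A D E C / A E D B C F / C F B E D A / B C E A F D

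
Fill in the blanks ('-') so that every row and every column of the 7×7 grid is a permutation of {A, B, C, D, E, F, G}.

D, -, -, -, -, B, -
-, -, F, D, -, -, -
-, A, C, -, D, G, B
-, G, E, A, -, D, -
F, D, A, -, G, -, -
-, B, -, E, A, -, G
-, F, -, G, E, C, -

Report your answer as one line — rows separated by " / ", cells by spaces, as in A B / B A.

(r1,c3) = G
(r3,c1) = E
(r3,c4) = F
(r5,c6) = E
(r5,c7) = C
(r6,c1) = C
(r6,c3) = D
(r6,c6) = F
(r7,c3) = B
(r1,c4) = C
(r1,c5) = F
(r2,c6) = A
(r2,c7) = E
(r4,c1) = B
(r4,c5) = C
(r4,c7) = F
(r5,c4) = B
(r7,c1) = A
(r7,c7) = D
(r1,c2) = E
(r1,c7) = A
(r2,c1) = G
(r2,c2) = C
(r2,c5) = B

D E G C F B A / G C F D B A E / E A C F D G B / B G E A C D F / F D A B G E C / C B D E A F G / A F B G E C D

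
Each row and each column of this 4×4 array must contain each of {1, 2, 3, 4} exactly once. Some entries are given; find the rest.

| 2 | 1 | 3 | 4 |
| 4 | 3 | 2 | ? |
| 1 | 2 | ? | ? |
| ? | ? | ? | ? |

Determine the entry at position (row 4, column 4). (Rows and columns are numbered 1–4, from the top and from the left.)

2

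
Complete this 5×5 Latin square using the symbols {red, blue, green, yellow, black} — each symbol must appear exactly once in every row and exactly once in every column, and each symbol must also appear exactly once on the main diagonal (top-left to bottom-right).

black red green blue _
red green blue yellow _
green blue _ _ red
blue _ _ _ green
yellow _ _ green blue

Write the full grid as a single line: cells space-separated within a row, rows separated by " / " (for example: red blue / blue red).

Cell (r1,c5): row 1 has {red,blue,green,black}; column 5 has {red,blue,green} → yellow.
Cell (r2,c5): row 2 has {red,blue,green,yellow}; column 5 has {red,blue,green,yellow} → black.
Cell (r3,c3): row 3 has {red,blue,green}; column 3 has {blue,green}; the diagonal has {blue,green,black} → yellow.
Cell (r3,c4): row 3 has {red,blue,green,yellow}; column 4 has {blue,green,yellow} → black.
Cell (r4,c4): row 4 has {blue,green}; column 4 has {blue,green,yellow,black}; the diagonal has {blue,green,yellow,black} → red.
Cell (r5,c2): row 5 has {blue,green,yellow}; column 2 has {red,blue,green} → black.
Cell (r5,c3): row 5 has {blue,green,yellow,black}; column 3 has {blue,green,yellow} → red.
Cell (r4,c2): row 4 has {red,blue,green}; column 2 has {red,blue,green,black} → yellow.
Cell (r4,c3): row 4 has {red,blue,green,yellow}; column 3 has {red,blue,green,yellow} → black.

black red green blue yellow / red green blue yellow black / green blue yellow black red / blue yellow black red green / yellow black red green blue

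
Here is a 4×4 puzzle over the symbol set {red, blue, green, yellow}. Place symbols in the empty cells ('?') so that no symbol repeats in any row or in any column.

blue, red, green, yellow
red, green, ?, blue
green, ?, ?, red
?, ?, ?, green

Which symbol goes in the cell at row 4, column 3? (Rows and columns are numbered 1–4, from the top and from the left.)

red

At row 2, column 3: row 2 has {red,blue,green}; column 3 has {green}; that leaves yellow.
At row 3, column 3: row 3 has {red,green}; column 3 has {green,yellow}; that leaves blue.
At row 4, column 1: row 4 has {green}; column 1 has {red,blue,green}; that leaves yellow.
At row 4, column 2: row 4 has {green,yellow}; column 2 has {red,green}; that leaves blue.
At row 4, column 3: row 4 has {blue,green,yellow}; column 3 has {blue,green,yellow}; that leaves red.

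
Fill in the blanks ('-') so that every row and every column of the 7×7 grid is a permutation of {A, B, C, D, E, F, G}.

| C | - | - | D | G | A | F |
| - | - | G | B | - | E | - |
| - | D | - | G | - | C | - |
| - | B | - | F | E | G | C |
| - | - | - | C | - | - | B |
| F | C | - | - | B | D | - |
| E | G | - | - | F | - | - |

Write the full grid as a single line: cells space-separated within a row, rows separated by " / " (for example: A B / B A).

(r1,c2) = E
(r1,c3) = B
(r3,c5) = A
(r3,c7) = E
(r5,c5) = D
(r5,c6) = F
(r7,c4) = A
(r7,c6) = B
(r7,c7) = D
(r2,c5) = C
(r2,c7) = A
(r3,c1) = B
(r3,c3) = F
(r5,c2) = A
(r5,c3) = E
(r6,c3) = A
(r6,c4) = E
(r6,c7) = G
(r7,c3) = C
(r2,c1) = D
(r2,c2) = F
(r4,c1) = A
(r4,c3) = D
(r5,c1) = G

C E B D G A F / D F G B C E A / B D F G A C E / A B D F E G C / G A E C D F B / F C A E B D G / E G C A F B D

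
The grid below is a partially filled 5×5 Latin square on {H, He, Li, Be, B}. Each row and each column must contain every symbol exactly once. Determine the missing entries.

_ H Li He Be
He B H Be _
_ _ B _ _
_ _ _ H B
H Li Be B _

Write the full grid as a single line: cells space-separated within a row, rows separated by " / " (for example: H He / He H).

Cell (r1,c1): row 1 has {H,He,Li,Be}; column 1 has {H,He} → B.
Cell (r2,c5): row 2 has {H,He,Be,B}; column 5 has {Be,B} → Li.
Cell (r3,c4): row 3 has {B}; column 4 has {H,He,Be,B} → Li.
Cell (r4,c3): row 4 has {H,B}; column 3 has {H,Li,Be,B} → He.
Cell (r5,c5): row 5 has {H,Li,Be,B}; column 5 has {Li,Be,B} → He.
Cell (r3,c1): row 3 has {Li,B}; column 1 has {H,He,B} → Be.
Cell (r3,c2): row 3 has {Li,Be,B}; column 2 has {H,Li,B} → He.
Cell (r3,c5): row 3 has {He,Li,Be,B}; column 5 has {He,Li,Be,B} → H.
Cell (r4,c1): row 4 has {H,He,B}; column 1 has {H,He,Be,B} → Li.
Cell (r4,c2): row 4 has {H,He,Li,B}; column 2 has {H,He,Li,B} → Be.

B H Li He Be / He B H Be Li / Be He B Li H / Li Be He H B / H Li Be B He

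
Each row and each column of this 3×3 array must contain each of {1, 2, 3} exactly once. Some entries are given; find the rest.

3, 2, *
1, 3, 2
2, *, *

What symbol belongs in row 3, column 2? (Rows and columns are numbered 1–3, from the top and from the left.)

1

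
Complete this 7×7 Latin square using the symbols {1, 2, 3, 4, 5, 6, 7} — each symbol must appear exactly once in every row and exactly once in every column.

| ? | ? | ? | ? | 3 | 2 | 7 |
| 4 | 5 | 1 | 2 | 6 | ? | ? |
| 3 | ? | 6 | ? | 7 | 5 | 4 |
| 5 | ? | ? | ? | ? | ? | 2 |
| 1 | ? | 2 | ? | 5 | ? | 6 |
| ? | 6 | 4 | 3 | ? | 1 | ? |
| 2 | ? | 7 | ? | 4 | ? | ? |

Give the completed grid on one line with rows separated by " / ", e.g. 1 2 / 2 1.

6 1 5 4 3 2 7 / 4 5 1 2 6 7 3 / 3 2 6 1 7 5 4 / 5 7 3 6 1 4 2 / 1 4 2 7 5 3 6 / 7 6 4 3 2 1 5 / 2 3 7 5 4 6 1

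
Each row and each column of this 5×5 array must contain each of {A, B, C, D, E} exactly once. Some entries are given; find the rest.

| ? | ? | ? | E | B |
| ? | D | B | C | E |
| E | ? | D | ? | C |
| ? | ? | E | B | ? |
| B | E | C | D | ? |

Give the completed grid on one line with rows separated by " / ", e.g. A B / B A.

D C A E B / A D B C E / E B D A C / C A E B D / B E C D A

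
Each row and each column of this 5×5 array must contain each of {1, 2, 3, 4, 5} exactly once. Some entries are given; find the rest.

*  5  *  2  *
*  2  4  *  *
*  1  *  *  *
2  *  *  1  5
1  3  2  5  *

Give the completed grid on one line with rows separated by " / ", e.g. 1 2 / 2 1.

(r2,c4) = 3
(r2,c5) = 1
(r3,c4) = 4
(r4,c2) = 4
(r4,c3) = 3
(r5,c5) = 4
(r1,c3) = 1
(r1,c5) = 3
(r2,c1) = 5
(r3,c1) = 3
(r3,c3) = 5
(r3,c5) = 2
(r1,c1) = 4

4 5 1 2 3 / 5 2 4 3 1 / 3 1 5 4 2 / 2 4 3 1 5 / 1 3 2 5 4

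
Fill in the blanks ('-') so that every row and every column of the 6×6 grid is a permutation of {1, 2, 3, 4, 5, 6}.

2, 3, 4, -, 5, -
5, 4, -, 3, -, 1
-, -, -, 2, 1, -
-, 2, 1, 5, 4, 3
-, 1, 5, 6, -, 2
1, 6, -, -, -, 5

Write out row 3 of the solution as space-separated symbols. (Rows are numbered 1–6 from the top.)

At row 1, column 4: row 1 has {2,3,4,5}; column 4 has {2,3,5,6}; that leaves 1.
At row 1, column 6: row 1 has {1,2,3,4,5}; column 6 has {1,2,3,5}; that leaves 6.
At row 3, column 2: row 3 has {1,2}; column 2 has {1,2,3,4,6}; that leaves 5.
At row 3, column 6: row 3 has {1,2,5}; column 6 has {1,2,3,5,6}; that leaves 4.
At row 4, column 1: row 4 has {1,2,3,4,5}; column 1 has {1,2,5}; that leaves 6.
At row 5, column 5: row 5 has {1,2,5,6}; column 5 has {1,4,5}; that leaves 3.
At row 6, column 4: row 6 has {1,5,6}; column 4 has {1,2,3,5,6}; that leaves 4.
At row 6, column 5: row 6 has {1,4,5,6}; column 5 has {1,3,4,5}; that leaves 2.
At row 2, column 5: row 2 has {1,3,4,5}; column 5 has {1,2,3,4,5}; that leaves 6.
At row 3, column 1: row 3 has {1,2,4,5}; column 1 has {1,2,5,6}; that leaves 3.
At row 3, column 3: row 3 has {1,2,3,4,5}; column 3 has {1,4,5}; that leaves 6.

3 5 6 2 1 4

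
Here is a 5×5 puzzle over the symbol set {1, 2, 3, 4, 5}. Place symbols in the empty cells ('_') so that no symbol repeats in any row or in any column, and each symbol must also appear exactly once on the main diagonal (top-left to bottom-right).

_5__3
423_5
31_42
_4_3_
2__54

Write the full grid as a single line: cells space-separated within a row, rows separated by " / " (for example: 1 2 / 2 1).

1 5 4 2 3 / 4 2 3 1 5 / 3 1 5 4 2 / 5 4 2 3 1 / 2 3 1 5 4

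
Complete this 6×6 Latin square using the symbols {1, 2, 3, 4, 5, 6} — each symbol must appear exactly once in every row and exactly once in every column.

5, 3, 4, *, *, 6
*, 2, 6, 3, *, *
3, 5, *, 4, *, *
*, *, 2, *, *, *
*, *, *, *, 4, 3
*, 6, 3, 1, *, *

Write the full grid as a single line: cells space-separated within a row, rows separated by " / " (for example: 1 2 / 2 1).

5 3 4 2 1 6 / 1 2 6 3 5 4 / 3 5 1 4 6 2 / 6 4 2 5 3 1 / 2 1 5 6 4 3 / 4 6 3 1 2 5

At row 1, column 4: row 1 has {3,4,5,6}; column 4 has {1,3,4}; that leaves 2.
At row 1, column 5: row 1 has {2,3,4,5,6}; column 5 has {4}; that leaves 1.
At row 2, column 5: row 2 has {2,3,6}; column 5 has {1,4}; that leaves 5.
At row 3, column 3: row 3 has {3,4,5}; column 3 has {2,3,4,6}; that leaves 1.
At row 3, column 6: row 3 has {1,3,4,5}; column 6 has {3,6}; that leaves 2.
At row 5, column 2: row 5 has {3,4}; column 2 has {2,3,5,6}; that leaves 1.
At row 5, column 3: row 5 has {1,3,4}; column 3 has {1,2,3,4,6}; that leaves 5.
At row 5, column 4: row 5 has {1,3,4,5}; column 4 has {1,2,3,4}; that leaves 6.
At row 6, column 5: row 6 has {1,3,6}; column 5 has {1,4,5}; that leaves 2.
At row 3, column 5: row 3 has {1,2,3,4,5}; column 5 has {1,2,4,5}; that leaves 6.
At row 4, column 2: row 4 has {2}; column 2 has {1,2,3,5,6}; that leaves 4.
At row 4, column 4: row 4 has {2,4}; column 4 has {1,2,3,4,6}; that leaves 5.
At row 4, column 5: row 4 has {2,4,5}; column 5 has {1,2,4,5,6}; that leaves 3.
At row 4, column 6: row 4 has {2,3,4,5}; column 6 has {2,3,6}; that leaves 1.
At row 5, column 1: row 5 has {1,3,4,5,6}; column 1 has {3,5}; that leaves 2.
At row 6, column 1: row 6 has {1,2,3,6}; column 1 has {2,3,5}; that leaves 4.
At row 6, column 6: row 6 has {1,2,3,4,6}; column 6 has {1,2,3,6}; that leaves 5.
At row 2, column 1: row 2 has {2,3,5,6}; column 1 has {2,3,4,5}; that leaves 1.
At row 2, column 6: row 2 has {1,2,3,5,6}; column 6 has {1,2,3,5,6}; that leaves 4.
At row 4, column 1: row 4 has {1,2,3,4,5}; column 1 has {1,2,3,4,5}; that leaves 6.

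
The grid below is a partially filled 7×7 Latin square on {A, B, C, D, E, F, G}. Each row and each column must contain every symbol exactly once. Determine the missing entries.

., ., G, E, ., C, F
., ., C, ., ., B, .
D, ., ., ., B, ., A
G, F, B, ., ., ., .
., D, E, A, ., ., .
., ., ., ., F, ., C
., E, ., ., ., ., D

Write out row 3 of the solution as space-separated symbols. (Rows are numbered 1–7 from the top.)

(r3,c3): row 3 has {A,B,D}; column 3 has {B,C,E,G}, so it must be F.
(r4,c7): row 4 has {B,F,G}; column 7 has {A,C,D,F}, so it must be E.
(r7,c3): row 7 has {D,E}; column 3 has {B,C,E,F,G}, so it must be A.
(r2,c7): row 2 has {B,C}; column 7 has {A,C,D,E,F}, so it must be G.
(r5,c7): row 5 has {A,D,E}; column 7 has {A,C,D,E,F,G}, so it must be B.
(r6,c3): row 6 has {C,F}; column 3 has {A,B,C,E,F,G}, so it must be D.
(r2,c2): row 2 has {B,C,G}; column 2 has {D,E,F}, so it must be A.
(r1,c2): row 1 has {C,E,F,G}; column 2 has {A,D,E,F}, so it must be B.
(r6,c2): row 6 has {C,D,F}; column 2 has {A,B,D,E,F}, so it must be G.
(r6,c4): row 6 has {C,D,F,G}; column 4 has {A,E}, so it must be B.
(r1,c1): row 1 has {B,C,E,F,G}; column 1 has {D,G}, so it must be A.
(r1,c5): row 1 has {A,B,C,E,F,G}; column 5 has {B,F}, so it must be D.
(r2,c5): row 2 has {A,B,C,G}; column 5 has {B,D,F}, so it must be E.
(r3,c2): row 3 has {A,B,D,F}; column 2 has {A,B,D,E,F,G}, so it must be C.
(r3,c4): row 3 has {A,B,C,D,F}; column 4 has {A,B,E}, so it must be G.
(r3,c6): row 3 has {A,B,C,D,F,G}; column 6 has {B,C}, so it must be E.

D C F G B E A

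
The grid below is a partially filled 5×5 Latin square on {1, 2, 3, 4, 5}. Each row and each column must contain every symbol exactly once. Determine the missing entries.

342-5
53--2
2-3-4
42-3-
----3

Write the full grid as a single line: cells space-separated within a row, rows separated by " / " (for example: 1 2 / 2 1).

(r1,c4) = 1
(r2,c4) = 4
(r3,c4) = 5
(r4,c5) = 1
(r5,c1) = 1
(r5,c2) = 5
(r5,c3) = 4
(r5,c4) = 2
(r2,c3) = 1
(r3,c2) = 1
(r4,c3) = 5

3 4 2 1 5 / 5 3 1 4 2 / 2 1 3 5 4 / 4 2 5 3 1 / 1 5 4 2 3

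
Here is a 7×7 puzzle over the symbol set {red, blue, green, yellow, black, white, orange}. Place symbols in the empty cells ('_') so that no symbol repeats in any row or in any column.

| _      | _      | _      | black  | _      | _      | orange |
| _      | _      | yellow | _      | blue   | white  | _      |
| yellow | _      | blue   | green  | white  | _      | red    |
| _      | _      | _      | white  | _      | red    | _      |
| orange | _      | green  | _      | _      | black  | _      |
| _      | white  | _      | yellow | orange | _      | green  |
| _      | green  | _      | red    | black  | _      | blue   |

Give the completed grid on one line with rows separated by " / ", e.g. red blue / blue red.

red blue white black yellow green orange / green red yellow orange blue white black / yellow black blue green white orange red / blue orange black white green red yellow / orange yellow green blue red black white / black white red yellow orange blue green / white green orange red black yellow blue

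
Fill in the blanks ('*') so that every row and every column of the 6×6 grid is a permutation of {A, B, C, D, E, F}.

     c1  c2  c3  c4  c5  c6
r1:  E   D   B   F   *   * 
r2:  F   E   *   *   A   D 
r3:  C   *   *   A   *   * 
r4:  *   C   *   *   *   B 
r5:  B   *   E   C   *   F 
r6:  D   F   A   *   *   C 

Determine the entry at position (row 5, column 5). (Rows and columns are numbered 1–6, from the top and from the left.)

D

(r1,c5) = C
(r1,c6) = A
(r2,c3) = C
(r2,c4) = B
(r3,c2) = B
(r3,c6) = E
(r4,c1) = A
(r5,c2) = A
(r5,c5) = D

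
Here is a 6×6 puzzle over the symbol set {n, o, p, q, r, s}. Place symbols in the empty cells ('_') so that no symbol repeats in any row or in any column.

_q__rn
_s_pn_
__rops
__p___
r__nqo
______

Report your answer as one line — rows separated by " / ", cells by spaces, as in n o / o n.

p q o s r n / o s q p n r / q n r o p s / n o p r s q / r p s n q o / s r n q o p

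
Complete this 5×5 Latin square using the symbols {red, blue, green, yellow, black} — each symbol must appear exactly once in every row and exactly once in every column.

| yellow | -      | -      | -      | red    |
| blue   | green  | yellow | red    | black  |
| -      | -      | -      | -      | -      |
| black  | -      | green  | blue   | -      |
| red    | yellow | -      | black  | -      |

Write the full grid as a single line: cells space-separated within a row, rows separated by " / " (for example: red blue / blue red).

yellow blue black green red / blue green yellow red black / green black red yellow blue / black red green blue yellow / red yellow blue black green

(r1,c4): row 1 has {red,yellow}; column 4 has {red,blue,black}, so it must be green.
(r3,c1): row 3 is empty so far; column 1 has {red,blue,yellow,black}, so it must be green.
(r3,c4): row 3 has {green}; column 4 has {red,blue,green,black}, so it must be yellow.
(r3,c5): row 3 has {green,yellow}; column 5 has {red,black}, so it must be blue.
(r4,c2): row 4 has {blue,green,black}; column 2 has {green,yellow}, so it must be red.
(r4,c5): row 4 has {red,blue,green,black}; column 5 has {red,blue,black}, so it must be yellow.
(r5,c3): row 5 has {red,yellow,black}; column 3 has {green,yellow}, so it must be blue.
(r5,c5): row 5 has {red,blue,yellow,black}; column 5 has {red,blue,yellow,black}, so it must be green.
(r1,c3): row 1 has {red,green,yellow}; column 3 has {blue,green,yellow}, so it must be black.
(r3,c2): row 3 has {blue,green,yellow}; column 2 has {red,green,yellow}, so it must be black.
(r3,c3): row 3 has {blue,green,yellow,black}; column 3 has {blue,green,yellow,black}, so it must be red.
(r1,c2): row 1 has {red,green,yellow,black}; column 2 has {red,green,yellow,black}, so it must be blue.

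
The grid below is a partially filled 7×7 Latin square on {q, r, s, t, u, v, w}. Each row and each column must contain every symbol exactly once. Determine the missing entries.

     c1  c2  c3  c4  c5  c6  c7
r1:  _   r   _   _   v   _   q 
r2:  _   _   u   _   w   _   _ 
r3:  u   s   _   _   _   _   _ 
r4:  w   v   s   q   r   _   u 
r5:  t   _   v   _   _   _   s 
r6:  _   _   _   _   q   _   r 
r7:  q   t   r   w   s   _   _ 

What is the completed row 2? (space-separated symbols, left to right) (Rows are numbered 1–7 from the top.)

r q u s w v t

(r1,c1) = s
(r2,c2) = q
(r3,c5) = t
(r4,c6) = t
(r5,c5) = u
(r6,c1) = v
(r7,c7) = v
(r2,c1) = r
(r2,c7) = t
(r3,c7) = w
(r5,c2) = w
(r5,c4) = r
(r5,c6) = q
(r6,c2) = u
(r7,c6) = u
(r1,c6) = w
(r3,c3) = q
(r3,c4) = v
(r3,c6) = r
(r6,c6) = s
(r1,c3) = t
(r1,c4) = u
(r2,c4) = s
(r2,c6) = v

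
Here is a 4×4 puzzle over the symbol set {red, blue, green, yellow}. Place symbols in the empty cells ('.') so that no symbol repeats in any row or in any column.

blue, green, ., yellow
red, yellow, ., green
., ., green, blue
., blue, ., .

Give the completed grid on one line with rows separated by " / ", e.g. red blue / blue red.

blue green red yellow / red yellow blue green / yellow red green blue / green blue yellow red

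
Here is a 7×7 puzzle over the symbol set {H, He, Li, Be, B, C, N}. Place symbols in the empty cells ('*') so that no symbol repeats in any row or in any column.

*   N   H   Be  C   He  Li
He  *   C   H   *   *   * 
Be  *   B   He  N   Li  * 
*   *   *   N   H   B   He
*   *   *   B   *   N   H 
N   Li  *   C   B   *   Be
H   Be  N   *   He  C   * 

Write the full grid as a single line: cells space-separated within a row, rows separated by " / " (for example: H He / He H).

row 1 has {H,He,Li,Be,C,N}; column 1 has {H,He,Be,N} — only B is left for (r1,c1).
row 2 has {H,He,C}; column 2 has {Li,Be,N} — only B is left for (r2,c2).
row 2 has {H,He,B,C}; column 6 has {He,Li,B,C,N} — only Be is left for (r2,c6).
row 2 has {H,He,Be,B,C}; column 7 has {H,He,Li,Be} — only N is left for (r2,c7).
row 3 has {He,Li,Be,B,N}; column 7 has {H,He,Li,Be,N} — only C is left for (r3,c7).
row 4 has {H,He,B,N}; column 2 has {Li,Be,B,N} — only C is left for (r4,c2).
row 5 has {H,B,N}; column 2 has {Li,Be,B,C,N} — only He is left for (r5,c2).
row 6 has {Li,Be,B,C,N}; column 3 has {H,B,C,N} — only He is left for (r6,c3).
row 6 has {He,Li,Be,B,C,N}; column 6 has {He,Li,Be,B,C,N} — only H is left for (r6,c6).
row 7 has {H,He,Be,C,N}; column 4 has {H,He,Be,B,C,N} — only Li is left for (r7,c4).
row 7 has {H,He,Li,Be,C,N}; column 7 has {H,He,Li,Be,C,N} — only B is left for (r7,c7).
row 2 has {H,He,Be,B,C,N}; column 5 has {H,He,B,C,N} — only Li is left for (r2,c5).
row 3 has {He,Li,Be,B,C,N}; column 2 has {He,Li,Be,B,C,N} — only H is left for (r3,c2).
row 4 has {H,He,B,C,N}; column 1 has {H,He,Be,B,N} — only Li is left for (r4,c1).
row 4 has {H,He,Li,B,C,N}; column 3 has {H,He,B,C,N} — only Be is left for (r4,c3).
row 5 has {H,He,B,N}; column 1 has {H,He,Li,Be,B,N} — only C is left for (r5,c1).
row 5 has {H,He,B,C,N}; column 3 has {H,He,Be,B,C,N} — only Li is left for (r5,c3).
row 5 has {H,He,Li,B,C,N}; column 5 has {H,He,Li,B,C,N} — only Be is left for (r5,c5).

B N H Be C He Li / He B C H Li Be N / Be H B He N Li C / Li C Be N H B He / C He Li B Be N H / N Li He C B H Be / H Be N Li He C B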